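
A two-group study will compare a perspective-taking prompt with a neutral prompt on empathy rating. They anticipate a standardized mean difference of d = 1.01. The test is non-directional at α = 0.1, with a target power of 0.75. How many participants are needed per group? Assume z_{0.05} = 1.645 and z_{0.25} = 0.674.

n = 11 per group

For two independent groups with equal n: n = 2·((z_{α/2} + z_β) / d)².
z_{α/2} + z_β = 1.645 + 0.674 = 2.319.
n = 2 × (2.319 / 1.01)² = 2 × 2.296² = 2 × 5.27 = 10.5.
Round up to the next whole participant.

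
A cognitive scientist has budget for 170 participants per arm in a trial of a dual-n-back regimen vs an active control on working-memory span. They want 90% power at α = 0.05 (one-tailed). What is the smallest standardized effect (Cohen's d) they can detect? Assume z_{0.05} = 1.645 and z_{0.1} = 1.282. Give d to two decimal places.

For two independent groups of n = 170 each: d_min = (z_{α} + z_β)·√(2/n).
z-sum = 1.645 + 1.282 = 2.927.
d_min = 2.927 × √(2/170) = 2.927 × 0.1085 = 0.317.

d_min ≈ 0.32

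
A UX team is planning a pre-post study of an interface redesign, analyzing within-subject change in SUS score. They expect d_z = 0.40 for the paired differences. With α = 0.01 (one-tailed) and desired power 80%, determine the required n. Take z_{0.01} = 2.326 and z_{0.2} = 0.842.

For a paired (one-sample on differences) test: n = ((z_{α} + z_β) / d)².
z_{α} + z_β = 2.326 + 0.842 = 3.168.
n = (3.168 / 0.40)² = 7.920² = 62.73.
Round up.

n = 63 pairs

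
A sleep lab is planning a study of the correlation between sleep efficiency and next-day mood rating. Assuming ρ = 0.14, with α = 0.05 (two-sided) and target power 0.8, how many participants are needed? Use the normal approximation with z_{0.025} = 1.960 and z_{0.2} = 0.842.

n = 399

Fisher's z: C = ½·ln((1+r)/(1−r)) = ½·ln(1.3256) = 0.1409.
n = ((z_{α/2} + z_β)/C)² + 3.
(1.960 + 0.842) / 0.1409 = 2.802 / 0.1409 = 19.886.
n = 19.886² + 3 = 395.47 + 3 = 398.5.
Round up.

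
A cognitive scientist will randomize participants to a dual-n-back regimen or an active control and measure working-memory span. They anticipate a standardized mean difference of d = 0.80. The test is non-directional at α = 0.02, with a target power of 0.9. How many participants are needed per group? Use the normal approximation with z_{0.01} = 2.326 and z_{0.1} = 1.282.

For two independent groups with equal n: n = 2·((z_{α/2} + z_β) / d)².
z_{α/2} + z_β = 2.326 + 1.282 = 3.608.
n = 2 × (3.608 / 0.80)² = 2 × 4.510² = 2 × 20.34 = 40.7.
Round up to the next whole participant.

n = 41 per group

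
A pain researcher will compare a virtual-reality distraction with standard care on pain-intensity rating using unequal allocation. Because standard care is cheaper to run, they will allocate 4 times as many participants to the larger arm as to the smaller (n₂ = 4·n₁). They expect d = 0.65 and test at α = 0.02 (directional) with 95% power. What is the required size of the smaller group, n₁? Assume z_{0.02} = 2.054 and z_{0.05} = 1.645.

With allocation ratio k = n₂/n₁ = 4, Var(x̄₁−x̄₂) = σ²(1/n₁ + 1/(k·n₁)) = σ²·(k+1)/(k·n₁).
So n₁ = (1 + 1/k)·((z_{α} + z_β)/d)² = 1.250 × (3.699/0.65)².
n₁ = 1.250 × 32.38 = 40.5.
Round up: n₁ = 41, giving n₂ = 4 × 41 = 164.

n₁ = 41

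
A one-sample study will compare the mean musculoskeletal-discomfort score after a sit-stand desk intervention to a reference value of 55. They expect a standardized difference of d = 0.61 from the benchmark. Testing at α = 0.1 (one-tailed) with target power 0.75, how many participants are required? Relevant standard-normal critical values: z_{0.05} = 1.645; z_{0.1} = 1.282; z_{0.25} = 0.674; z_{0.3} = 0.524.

n = 11

For a one-sample test: n = ((z_{α} + z_β) / d)².
z_{α} + z_β = 1.282 + 0.674 = 1.956.
n = (1.956 / 0.61)² = 3.207² = 10.28.
Round up.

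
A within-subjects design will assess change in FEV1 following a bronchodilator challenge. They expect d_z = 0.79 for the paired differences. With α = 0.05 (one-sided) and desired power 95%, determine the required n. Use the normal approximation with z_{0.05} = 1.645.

For a paired (one-sample on differences) test: n = ((z_{α} + z_β) / d)².
z_{α} + z_β = 1.645 + 1.645 = 3.290.
n = (3.290 / 0.79)² = 4.165² = 17.34.
Round up.

n = 18 pairs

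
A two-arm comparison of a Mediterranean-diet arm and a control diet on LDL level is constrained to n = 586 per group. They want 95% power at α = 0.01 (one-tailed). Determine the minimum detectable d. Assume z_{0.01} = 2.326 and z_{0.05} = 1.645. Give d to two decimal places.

d_min ≈ 0.23

For two independent groups of n = 586 each: d_min = (z_{α} + z_β)·√(2/n).
z-sum = 2.326 + 1.645 = 3.971.
d_min = 3.971 × √(2/586) = 3.971 × 0.0584 = 0.232.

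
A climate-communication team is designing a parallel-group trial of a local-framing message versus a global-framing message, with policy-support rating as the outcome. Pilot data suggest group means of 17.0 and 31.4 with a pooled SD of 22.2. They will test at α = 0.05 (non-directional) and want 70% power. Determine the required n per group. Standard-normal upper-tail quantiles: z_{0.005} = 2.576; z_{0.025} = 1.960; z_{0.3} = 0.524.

Cohen's d = |M₁ − M₂| / SD_pooled = |17.0 − 31.4| / 22.2 = 14.4 / 22.2 = 0.649.
For two independent groups with equal n: n = 2·((z_{α/2} + z_β) / d)².
z_{α/2} + z_β = 1.960 + 0.524 = 2.484.
n = 2 × (2.484 / 0.649)² = 2 × 3.827² = 2 × 14.65 = 29.3.
Round up to the next whole participant.

n = 30 per group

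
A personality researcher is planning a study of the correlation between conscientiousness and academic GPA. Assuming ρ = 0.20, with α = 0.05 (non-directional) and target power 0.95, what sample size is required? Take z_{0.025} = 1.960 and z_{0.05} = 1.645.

Fisher's z: C = ½·ln((1+r)/(1−r)) = ½·ln(1.5000) = 0.2027.
n = ((z_{α/2} + z_β)/C)² + 3.
(1.960 + 1.645) / 0.2027 = 3.605 / 0.2027 = 17.785.
n = 17.785² + 3 = 316.30 + 3 = 319.3.
Round up.

n = 320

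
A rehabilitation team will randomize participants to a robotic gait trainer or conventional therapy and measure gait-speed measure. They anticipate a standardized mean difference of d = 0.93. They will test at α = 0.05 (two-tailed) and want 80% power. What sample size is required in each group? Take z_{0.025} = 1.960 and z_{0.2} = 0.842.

n = 19 per group

For two independent groups with equal n: n = 2·((z_{α/2} + z_β) / d)².
z_{α/2} + z_β = 1.960 + 0.842 = 2.802.
n = 2 × (2.802 / 0.93)² = 2 × 3.013² = 2 × 9.08 = 18.2.
Round up to the next whole participant.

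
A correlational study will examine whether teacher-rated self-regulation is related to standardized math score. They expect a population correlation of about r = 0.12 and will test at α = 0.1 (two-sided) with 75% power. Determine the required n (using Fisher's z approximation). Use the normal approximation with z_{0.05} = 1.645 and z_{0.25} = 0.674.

n = 373

Fisher's z: C = ½·ln((1+r)/(1−r)) = ½·ln(1.2727) = 0.1206.
n = ((z_{α/2} + z_β)/C)² + 3.
(1.645 + 0.674) / 0.1206 = 2.319 / 0.1206 = 19.229.
n = 19.229² + 3 = 369.75 + 3 = 372.7.
Round up.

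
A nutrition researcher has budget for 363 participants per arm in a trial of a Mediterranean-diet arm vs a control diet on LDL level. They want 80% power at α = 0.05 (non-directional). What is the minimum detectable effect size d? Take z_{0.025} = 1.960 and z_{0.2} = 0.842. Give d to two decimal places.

For two independent groups of n = 363 each: d_min = (z_{α/2} + z_β)·√(2/n).
z-sum = 1.960 + 0.842 = 2.802.
d_min = 2.802 × √(2/363) = 2.802 × 0.0742 = 0.208.

d_min ≈ 0.21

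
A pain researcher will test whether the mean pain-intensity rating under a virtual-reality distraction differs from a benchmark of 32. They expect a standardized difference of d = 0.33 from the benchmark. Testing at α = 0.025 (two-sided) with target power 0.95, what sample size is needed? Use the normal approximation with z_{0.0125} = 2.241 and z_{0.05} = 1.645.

For a one-sample test: n = ((z_{α/2} + z_β) / d)².
z_{α/2} + z_β = 2.241 + 1.645 = 3.886.
n = (3.886 / 0.33)² = 11.776² = 138.67.
Round up.

n = 139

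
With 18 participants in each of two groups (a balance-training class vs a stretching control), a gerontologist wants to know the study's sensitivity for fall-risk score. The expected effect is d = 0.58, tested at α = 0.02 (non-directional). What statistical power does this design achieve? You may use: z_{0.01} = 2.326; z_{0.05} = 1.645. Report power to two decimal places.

power ≈ 0.28

For two equal groups, power = Φ(d·√(n/2) − z_{α/2}).
d·√(n/2) = 0.58 × √(18/2) = 0.58 × 3.000 = 1.740.
z_β = 1.740 − 2.326 = -0.586.
Power = Φ(-0.586) = 0.279.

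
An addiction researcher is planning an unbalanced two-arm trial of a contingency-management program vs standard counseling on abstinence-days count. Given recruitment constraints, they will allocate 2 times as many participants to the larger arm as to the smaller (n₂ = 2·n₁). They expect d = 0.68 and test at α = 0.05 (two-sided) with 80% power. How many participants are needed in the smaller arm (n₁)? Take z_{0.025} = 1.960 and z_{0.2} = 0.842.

n₁ = 26

With allocation ratio k = n₂/n₁ = 2, Var(x̄₁−x̄₂) = σ²(1/n₁ + 1/(k·n₁)) = σ²·(k+1)/(k·n₁).
So n₁ = (1 + 1/k)·((z_{α/2} + z_β)/d)² = 1.500 × (2.802/0.68)².
n₁ = 1.500 × 16.98 = 25.5.
Round up: n₁ = 26, giving n₂ = 2 × 26 = 52.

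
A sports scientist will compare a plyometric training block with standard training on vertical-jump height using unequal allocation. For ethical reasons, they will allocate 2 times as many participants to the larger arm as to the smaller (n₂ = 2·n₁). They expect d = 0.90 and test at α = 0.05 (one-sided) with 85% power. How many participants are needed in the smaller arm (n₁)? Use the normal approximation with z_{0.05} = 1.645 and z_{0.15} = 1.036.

n₁ = 14

With allocation ratio k = n₂/n₁ = 2, Var(x̄₁−x̄₂) = σ²(1/n₁ + 1/(k·n₁)) = σ²·(k+1)/(k·n₁).
So n₁ = (1 + 1/k)·((z_{α} + z_β)/d)² = 1.500 × (2.681/0.90)².
n₁ = 1.500 × 8.87 = 13.3.
Round up: n₁ = 14, giving n₂ = 2 × 14 = 28.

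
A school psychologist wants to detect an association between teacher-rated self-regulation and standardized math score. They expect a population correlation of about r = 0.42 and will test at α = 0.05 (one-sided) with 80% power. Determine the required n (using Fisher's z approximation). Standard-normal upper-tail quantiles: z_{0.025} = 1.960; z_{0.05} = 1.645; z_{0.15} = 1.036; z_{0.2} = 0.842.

n = 34

Fisher's z: C = ½·ln((1+r)/(1−r)) = ½·ln(2.4483) = 0.4477.
n = ((z_{α} + z_β)/C)² + 3.
(1.645 + 0.842) / 0.4477 = 2.487 / 0.4477 = 5.555.
n = 5.555² + 3 = 30.86 + 3 = 33.9.
Round up.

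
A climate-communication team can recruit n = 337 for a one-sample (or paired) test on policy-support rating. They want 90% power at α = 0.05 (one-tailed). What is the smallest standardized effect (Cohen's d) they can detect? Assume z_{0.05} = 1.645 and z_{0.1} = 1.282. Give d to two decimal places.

d_min ≈ 0.16

For a single sample (or paired design) of n = 337: d_min = (z_{α} + z_β)/√n.
z-sum = 1.645 + 1.282 = 2.927.
d_min = 2.927 / √337 = 2.927 / 18.358 = 0.159.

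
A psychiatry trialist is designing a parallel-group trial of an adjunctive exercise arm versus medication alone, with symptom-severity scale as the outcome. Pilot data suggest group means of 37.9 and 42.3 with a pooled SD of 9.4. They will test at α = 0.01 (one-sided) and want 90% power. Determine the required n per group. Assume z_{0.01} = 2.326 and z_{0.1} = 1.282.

Cohen's d = |M₁ − M₂| / SD_pooled = |37.9 − 42.3| / 9.4 = 4.4 / 9.4 = 0.468.
For two independent groups with equal n: n = 2·((z_{α} + z_β) / d)².
z_{α} + z_β = 2.326 + 1.282 = 3.608.
n = 2 × (3.608 / 0.468)² = 2 × 7.709² = 2 × 59.43 = 118.9.
Round up to the next whole participant.

n = 119 per group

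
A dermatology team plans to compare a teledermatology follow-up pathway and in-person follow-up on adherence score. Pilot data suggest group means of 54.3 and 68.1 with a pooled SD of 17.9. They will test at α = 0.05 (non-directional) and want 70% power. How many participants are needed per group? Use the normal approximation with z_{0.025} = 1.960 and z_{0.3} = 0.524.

n = 21 per group

Cohen's d = |M₁ − M₂| / SD_pooled = |54.3 − 68.1| / 17.9 = 13.8 / 17.9 = 0.771.
For two independent groups with equal n: n = 2·((z_{α/2} + z_β) / d)².
z_{α/2} + z_β = 1.960 + 0.524 = 2.484.
n = 2 × (2.484 / 0.771)² = 2 × 3.222² = 2 × 10.38 = 20.8.
Round up to the next whole participant.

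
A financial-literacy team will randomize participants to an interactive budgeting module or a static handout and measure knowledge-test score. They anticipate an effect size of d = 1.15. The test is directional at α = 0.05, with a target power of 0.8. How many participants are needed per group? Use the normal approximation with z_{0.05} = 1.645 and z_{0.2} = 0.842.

For two independent groups with equal n: n = 2·((z_{α} + z_β) / d)².
z_{α} + z_β = 1.645 + 0.842 = 2.487.
n = 2 × (2.487 / 1.15)² = 2 × 2.163² = 2 × 4.68 = 9.4.
Round up to the next whole participant.

n = 10 per group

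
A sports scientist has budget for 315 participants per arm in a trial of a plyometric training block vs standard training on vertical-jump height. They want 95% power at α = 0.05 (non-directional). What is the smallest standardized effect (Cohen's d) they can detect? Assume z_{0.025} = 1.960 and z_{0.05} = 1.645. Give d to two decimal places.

d_min ≈ 0.29

For two independent groups of n = 315 each: d_min = (z_{α/2} + z_β)·√(2/n).
z-sum = 1.960 + 1.645 = 3.605.
d_min = 3.605 × √(2/315) = 3.605 × 0.0797 = 0.287.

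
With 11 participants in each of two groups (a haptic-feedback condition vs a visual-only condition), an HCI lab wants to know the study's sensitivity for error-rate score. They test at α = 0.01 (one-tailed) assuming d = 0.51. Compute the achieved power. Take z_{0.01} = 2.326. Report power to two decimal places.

power ≈ 0.13

For two equal groups, power = Φ(d·√(n/2) − z_{α}).
d·√(n/2) = 0.51 × √(11/2) = 0.51 × 2.345 = 1.196.
z_β = 1.196 − 2.326 = -1.130.
Power = Φ(-1.130) = 0.129.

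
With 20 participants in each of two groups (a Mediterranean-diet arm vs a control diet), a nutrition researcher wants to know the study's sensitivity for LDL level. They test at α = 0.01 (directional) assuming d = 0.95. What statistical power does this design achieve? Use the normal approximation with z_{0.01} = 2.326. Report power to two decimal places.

power ≈ 0.75

For two equal groups, power = Φ(d·√(n/2) − z_{α}).
d·√(n/2) = 0.95 × √(20/2) = 0.95 × 3.162 = 3.004.
z_β = 3.004 − 2.326 = 0.678.
Power = Φ(0.678) = 0.751.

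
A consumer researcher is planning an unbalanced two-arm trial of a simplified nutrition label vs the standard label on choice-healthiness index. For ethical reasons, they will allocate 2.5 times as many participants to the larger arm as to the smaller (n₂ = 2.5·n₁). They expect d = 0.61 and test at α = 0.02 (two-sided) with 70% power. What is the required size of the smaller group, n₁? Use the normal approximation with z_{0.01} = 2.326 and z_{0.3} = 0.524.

With allocation ratio k = n₂/n₁ = 2.5, Var(x̄₁−x̄₂) = σ²(1/n₁ + 1/(k·n₁)) = σ²·(k+1)/(k·n₁).
So n₁ = (1 + 1/k)·((z_{α/2} + z_β)/d)² = 1.400 × (2.850/0.61)².
n₁ = 1.400 × 21.83 = 30.6.
Round up: n₁ = 31, giving n₂ = ⌈2.5 × 31⌉ = ⌈77.5⌉ = 78.

n₁ = 31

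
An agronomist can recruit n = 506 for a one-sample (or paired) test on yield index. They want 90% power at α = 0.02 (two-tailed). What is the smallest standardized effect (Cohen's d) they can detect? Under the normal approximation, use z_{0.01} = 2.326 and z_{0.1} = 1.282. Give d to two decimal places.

d_min ≈ 0.16

For a single sample (or paired design) of n = 506: d_min = (z_{α/2} + z_β)/√n.
z-sum = 2.326 + 1.282 = 3.608.
d_min = 3.608 / √506 = 3.608 / 22.494 = 0.160.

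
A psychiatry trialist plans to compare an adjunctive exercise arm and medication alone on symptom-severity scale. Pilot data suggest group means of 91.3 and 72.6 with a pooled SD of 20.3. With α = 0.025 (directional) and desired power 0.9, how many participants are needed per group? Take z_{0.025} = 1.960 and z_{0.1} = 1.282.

Cohen's d = |M₁ − M₂| / SD_pooled = |91.3 − 72.6| / 20.3 = 18.7 / 20.3 = 0.921.
For two independent groups with equal n: n = 2·((z_{α} + z_β) / d)².
z_{α} + z_β = 1.960 + 1.282 = 3.242.
n = 2 × (3.242 / 0.921)² = 2 × 3.520² = 2 × 12.39 = 24.8.
Round up to the next whole participant.

n = 25 per group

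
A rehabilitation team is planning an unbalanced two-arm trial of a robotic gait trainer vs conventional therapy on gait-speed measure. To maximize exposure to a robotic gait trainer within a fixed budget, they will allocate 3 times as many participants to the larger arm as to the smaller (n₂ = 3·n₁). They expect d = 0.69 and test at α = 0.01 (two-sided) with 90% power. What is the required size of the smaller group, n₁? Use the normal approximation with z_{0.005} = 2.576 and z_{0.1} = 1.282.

With allocation ratio k = n₂/n₁ = 3, Var(x̄₁−x̄₂) = σ²(1/n₁ + 1/(k·n₁)) = σ²·(k+1)/(k·n₁).
So n₁ = (1 + 1/k)·((z_{α/2} + z_β)/d)² = 1.333 × (3.858/0.69)².
n₁ = 1.333 × 31.26 = 41.7.
Round up: n₁ = 42, giving n₂ = 3 × 42 = 126.

n₁ = 42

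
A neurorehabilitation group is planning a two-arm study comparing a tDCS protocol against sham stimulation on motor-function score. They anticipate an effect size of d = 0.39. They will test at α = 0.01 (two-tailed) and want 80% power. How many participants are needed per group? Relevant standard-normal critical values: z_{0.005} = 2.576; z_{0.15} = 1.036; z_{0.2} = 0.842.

For two independent groups with equal n: n = 2·((z_{α/2} + z_β) / d)².
z_{α/2} + z_β = 2.576 + 0.842 = 3.418.
n = 2 × (3.418 / 0.39)² = 2 × 8.764² = 2 × 76.81 = 153.6.
Round up to the next whole participant.

n = 154 per group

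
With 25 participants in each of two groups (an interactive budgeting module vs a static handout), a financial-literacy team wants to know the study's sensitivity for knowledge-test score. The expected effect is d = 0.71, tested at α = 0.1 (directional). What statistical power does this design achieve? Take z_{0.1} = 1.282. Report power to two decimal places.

power ≈ 0.89

For two equal groups, power = Φ(d·√(n/2) − z_{α}).
d·√(n/2) = 0.71 × √(25/2) = 0.71 × 3.536 = 2.510.
z_β = 2.510 − 1.282 = 1.228.
Power = Φ(1.228) = 0.890.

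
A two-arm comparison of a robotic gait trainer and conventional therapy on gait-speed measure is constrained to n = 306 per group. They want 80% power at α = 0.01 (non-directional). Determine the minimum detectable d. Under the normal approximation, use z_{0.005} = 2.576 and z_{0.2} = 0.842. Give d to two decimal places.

For two independent groups of n = 306 each: d_min = (z_{α/2} + z_β)·√(2/n).
z-sum = 2.576 + 0.842 = 3.418.
d_min = 3.418 × √(2/306) = 3.418 × 0.0808 = 0.276.

d_min ≈ 0.28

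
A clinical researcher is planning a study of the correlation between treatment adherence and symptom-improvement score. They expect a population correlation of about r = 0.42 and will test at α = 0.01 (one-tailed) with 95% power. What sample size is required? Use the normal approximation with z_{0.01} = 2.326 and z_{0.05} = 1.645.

Fisher's z: C = ½·ln((1+r)/(1−r)) = ½·ln(2.4483) = 0.4477.
n = ((z_{α} + z_β)/C)² + 3.
(2.326 + 1.645) / 0.4477 = 3.971 / 0.4477 = 8.870.
n = 8.870² + 3 = 78.67 + 3 = 81.7.
Round up.

n = 82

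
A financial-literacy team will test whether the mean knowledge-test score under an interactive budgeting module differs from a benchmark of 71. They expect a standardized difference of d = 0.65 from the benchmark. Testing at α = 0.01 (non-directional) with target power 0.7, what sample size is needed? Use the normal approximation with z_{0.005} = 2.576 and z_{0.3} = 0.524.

For a one-sample test: n = ((z_{α/2} + z_β) / d)².
z_{α/2} + z_β = 2.576 + 0.524 = 3.100.
n = (3.100 / 0.65)² = 4.769² = 22.75.
Round up.

n = 23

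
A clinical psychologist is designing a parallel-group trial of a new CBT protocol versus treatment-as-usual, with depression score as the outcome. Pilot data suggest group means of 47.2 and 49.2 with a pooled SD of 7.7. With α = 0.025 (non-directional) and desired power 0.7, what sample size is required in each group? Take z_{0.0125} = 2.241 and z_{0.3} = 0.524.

n = 227 per group

Cohen's d = |M₁ − M₂| / SD_pooled = |47.2 − 49.2| / 7.7 = 2.0 / 7.7 = 0.260.
For two independent groups with equal n: n = 2·((z_{α/2} + z_β) / d)².
z_{α/2} + z_β = 2.241 + 0.524 = 2.765.
n = 2 × (2.765 / 0.260)² = 2 × 10.635² = 2 × 113.10 = 226.2.
Round up to the next whole participant.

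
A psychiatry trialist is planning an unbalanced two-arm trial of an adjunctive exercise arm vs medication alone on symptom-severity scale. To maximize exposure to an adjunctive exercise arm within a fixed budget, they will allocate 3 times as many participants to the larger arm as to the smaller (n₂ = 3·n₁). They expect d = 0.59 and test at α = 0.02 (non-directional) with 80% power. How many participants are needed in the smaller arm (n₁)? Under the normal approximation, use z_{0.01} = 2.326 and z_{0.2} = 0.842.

With allocation ratio k = n₂/n₁ = 3, Var(x̄₁−x̄₂) = σ²(1/n₁ + 1/(k·n₁)) = σ²·(k+1)/(k·n₁).
So n₁ = (1 + 1/k)·((z_{α/2} + z_β)/d)² = 1.333 × (3.168/0.59)².
n₁ = 1.333 × 28.83 = 38.4.
Round up: n₁ = 39, giving n₂ = 3 × 39 = 117.

n₁ = 39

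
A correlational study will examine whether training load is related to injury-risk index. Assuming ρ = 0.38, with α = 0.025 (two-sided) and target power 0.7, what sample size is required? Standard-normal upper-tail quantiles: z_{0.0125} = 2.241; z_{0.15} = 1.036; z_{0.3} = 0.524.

Fisher's z: C = ½·ln((1+r)/(1−r)) = ½·ln(2.2258) = 0.4001.
n = ((z_{α/2} + z_β)/C)² + 3.
(2.241 + 0.524) / 0.4001 = 2.765 / 0.4001 = 6.911.
n = 6.911² + 3 = 47.76 + 3 = 50.8.
Round up.

n = 51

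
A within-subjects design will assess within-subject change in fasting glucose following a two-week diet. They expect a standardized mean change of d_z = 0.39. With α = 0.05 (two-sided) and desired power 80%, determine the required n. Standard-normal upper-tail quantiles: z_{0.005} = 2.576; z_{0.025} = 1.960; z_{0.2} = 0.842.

n = 52 pairs

For a paired (one-sample on differences) test: n = ((z_{α/2} + z_β) / d)².
z_{α/2} + z_β = 1.960 + 0.842 = 2.802.
n = (2.802 / 0.39)² = 7.185² = 51.62.
Round up.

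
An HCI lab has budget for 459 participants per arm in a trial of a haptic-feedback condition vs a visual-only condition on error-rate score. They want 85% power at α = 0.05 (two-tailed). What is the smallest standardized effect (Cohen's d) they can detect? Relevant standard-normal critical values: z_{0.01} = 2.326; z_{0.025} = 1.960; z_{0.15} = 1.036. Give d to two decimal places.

d_min ≈ 0.20

For two independent groups of n = 459 each: d_min = (z_{α/2} + z_β)·√(2/n).
z-sum = 1.960 + 1.036 = 2.996.
d_min = 2.996 × √(2/459) = 2.996 × 0.0660 = 0.198.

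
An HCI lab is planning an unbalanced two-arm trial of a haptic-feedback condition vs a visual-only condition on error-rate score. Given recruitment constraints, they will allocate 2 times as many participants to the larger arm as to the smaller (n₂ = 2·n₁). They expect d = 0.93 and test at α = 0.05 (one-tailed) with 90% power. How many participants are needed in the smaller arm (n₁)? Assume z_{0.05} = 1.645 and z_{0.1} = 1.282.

n₁ = 15

With allocation ratio k = n₂/n₁ = 2, Var(x̄₁−x̄₂) = σ²(1/n₁ + 1/(k·n₁)) = σ²·(k+1)/(k·n₁).
So n₁ = (1 + 1/k)·((z_{α} + z_β)/d)² = 1.500 × (2.927/0.93)².
n₁ = 1.500 × 9.91 = 14.9.
Round up: n₁ = 15, giving n₂ = 2 × 15 = 30.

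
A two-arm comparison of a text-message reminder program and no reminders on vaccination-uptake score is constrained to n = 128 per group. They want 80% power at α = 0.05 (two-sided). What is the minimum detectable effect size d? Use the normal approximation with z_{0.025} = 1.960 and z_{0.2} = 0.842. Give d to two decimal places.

For two independent groups of n = 128 each: d_min = (z_{α/2} + z_β)·√(2/n).
z-sum = 1.960 + 0.842 = 2.802.
d_min = 2.802 × √(2/128) = 2.802 × 0.1250 = 0.350.

d_min ≈ 0.35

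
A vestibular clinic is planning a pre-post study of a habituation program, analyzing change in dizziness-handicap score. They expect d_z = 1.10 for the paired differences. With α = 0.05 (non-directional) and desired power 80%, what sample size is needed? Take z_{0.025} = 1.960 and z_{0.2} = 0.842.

n = 7 pairs

For a paired (one-sample on differences) test: n = ((z_{α/2} + z_β) / d)².
z_{α/2} + z_β = 1.960 + 0.842 = 2.802.
n = (2.802 / 1.10)² = 2.547² = 6.49.
Round up.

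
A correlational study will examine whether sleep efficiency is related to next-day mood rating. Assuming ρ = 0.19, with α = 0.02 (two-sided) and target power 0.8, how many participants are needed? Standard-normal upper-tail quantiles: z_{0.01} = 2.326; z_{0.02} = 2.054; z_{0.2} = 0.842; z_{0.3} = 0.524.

Fisher's z: C = ½·ln((1+r)/(1−r)) = ½·ln(1.4691) = 0.1923.
n = ((z_{α/2} + z_β)/C)² + 3.
(2.326 + 0.842) / 0.1923 = 3.168 / 0.1923 = 16.474.
n = 16.474² + 3 = 271.40 + 3 = 274.4.
Round up.

n = 275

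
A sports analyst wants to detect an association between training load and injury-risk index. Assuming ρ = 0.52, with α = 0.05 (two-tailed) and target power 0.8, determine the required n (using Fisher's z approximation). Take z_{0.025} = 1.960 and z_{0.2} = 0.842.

n = 27

Fisher's z: C = ½·ln((1+r)/(1−r)) = ½·ln(3.1667) = 0.5763.
n = ((z_{α/2} + z_β)/C)² + 3.
(1.960 + 0.842) / 0.5763 = 2.802 / 0.5763 = 4.862.
n = 4.862² + 3 = 23.64 + 3 = 26.6.
Round up.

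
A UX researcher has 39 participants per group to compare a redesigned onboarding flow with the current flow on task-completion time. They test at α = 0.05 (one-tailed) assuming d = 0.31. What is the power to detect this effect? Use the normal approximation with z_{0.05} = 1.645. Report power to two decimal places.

For two equal groups, power = Φ(d·√(n/2) − z_{α}).
d·√(n/2) = 0.31 × √(39/2) = 0.31 × 4.416 = 1.369.
z_β = 1.369 − 1.645 = -0.276.
Power = Φ(-0.276) = 0.391.

power ≈ 0.39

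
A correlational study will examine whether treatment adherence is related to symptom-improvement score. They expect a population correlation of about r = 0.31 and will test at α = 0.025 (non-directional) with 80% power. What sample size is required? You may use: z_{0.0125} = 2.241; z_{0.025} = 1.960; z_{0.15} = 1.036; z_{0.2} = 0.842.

n = 96

Fisher's z: C = ½·ln((1+r)/(1−r)) = ½·ln(1.8986) = 0.3205.
n = ((z_{α/2} + z_β)/C)² + 3.
(2.241 + 0.842) / 0.3205 = 3.083 / 0.3205 = 9.619.
n = 9.619² + 3 = 92.53 + 3 = 95.5.
Round up.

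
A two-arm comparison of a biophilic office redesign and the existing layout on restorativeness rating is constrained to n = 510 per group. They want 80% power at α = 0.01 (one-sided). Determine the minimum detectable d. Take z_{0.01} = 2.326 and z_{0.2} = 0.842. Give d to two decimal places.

For two independent groups of n = 510 each: d_min = (z_{α} + z_β)·√(2/n).
z-sum = 2.326 + 0.842 = 3.168.
d_min = 3.168 × √(2/510) = 3.168 × 0.0626 = 0.198.

d_min ≈ 0.20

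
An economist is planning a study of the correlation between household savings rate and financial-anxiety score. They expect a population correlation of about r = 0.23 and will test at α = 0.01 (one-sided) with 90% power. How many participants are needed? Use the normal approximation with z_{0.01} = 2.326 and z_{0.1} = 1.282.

n = 241

Fisher's z: C = ½·ln((1+r)/(1−r)) = ½·ln(1.5974) = 0.2342.
n = ((z_{α} + z_β)/C)² + 3.
(2.326 + 1.282) / 0.2342 = 3.608 / 0.2342 = 15.406.
n = 15.406² + 3 = 237.33 + 3 = 240.3.
Round up.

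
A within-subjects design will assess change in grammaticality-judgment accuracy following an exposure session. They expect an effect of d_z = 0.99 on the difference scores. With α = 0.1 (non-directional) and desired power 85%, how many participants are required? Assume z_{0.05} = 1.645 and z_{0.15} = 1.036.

n = 8 pairs

For a paired (one-sample on differences) test: n = ((z_{α/2} + z_β) / d)².
z_{α/2} + z_β = 1.645 + 1.036 = 2.681.
n = (2.681 / 0.99)² = 2.708² = 7.33.
Round up.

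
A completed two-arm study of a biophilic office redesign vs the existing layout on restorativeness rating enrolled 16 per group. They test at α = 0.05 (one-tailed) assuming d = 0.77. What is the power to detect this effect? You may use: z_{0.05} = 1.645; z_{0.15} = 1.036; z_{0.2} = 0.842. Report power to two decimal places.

power ≈ 0.70

For two equal groups, power = Φ(d·√(n/2) − z_{α}).
d·√(n/2) = 0.77 × √(16/2) = 0.77 × 2.828 = 2.178.
z_β = 2.178 − 1.645 = 0.533.
Power = Φ(0.533) = 0.703.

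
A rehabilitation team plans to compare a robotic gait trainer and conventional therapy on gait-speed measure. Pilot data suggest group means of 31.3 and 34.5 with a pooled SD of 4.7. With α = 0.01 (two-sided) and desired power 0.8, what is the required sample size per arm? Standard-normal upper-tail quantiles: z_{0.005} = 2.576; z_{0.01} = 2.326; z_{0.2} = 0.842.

n = 51 per group

Cohen's d = |M₁ − M₂| / SD_pooled = |31.3 − 34.5| / 4.7 = 3.2 / 4.7 = 0.681.
For two independent groups with equal n: n = 2·((z_{α/2} + z_β) / d)².
z_{α/2} + z_β = 2.576 + 0.842 = 3.418.
n = 2 × (3.418 / 0.681)² = 2 × 5.019² = 2 × 25.19 = 50.4.
Round up to the next whole participant.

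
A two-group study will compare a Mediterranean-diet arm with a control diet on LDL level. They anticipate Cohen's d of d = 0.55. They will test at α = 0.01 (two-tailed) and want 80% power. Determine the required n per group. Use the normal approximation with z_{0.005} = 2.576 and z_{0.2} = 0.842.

n = 78 per group

For two independent groups with equal n: n = 2·((z_{α/2} + z_β) / d)².
z_{α/2} + z_β = 2.576 + 0.842 = 3.418.
n = 2 × (3.418 / 0.55)² = 2 × 6.215² = 2 × 38.62 = 77.2.
Round up to the next whole participant.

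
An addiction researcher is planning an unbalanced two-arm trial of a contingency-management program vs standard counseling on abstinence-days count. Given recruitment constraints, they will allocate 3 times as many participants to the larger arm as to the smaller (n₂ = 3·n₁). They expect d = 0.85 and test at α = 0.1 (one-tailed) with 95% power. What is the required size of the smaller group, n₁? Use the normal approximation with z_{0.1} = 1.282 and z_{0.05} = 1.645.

With allocation ratio k = n₂/n₁ = 3, Var(x̄₁−x̄₂) = σ²(1/n₁ + 1/(k·n₁)) = σ²·(k+1)/(k·n₁).
So n₁ = (1 + 1/k)·((z_{α} + z_β)/d)² = 1.333 × (2.927/0.85)².
n₁ = 1.333 × 11.86 = 15.8.
Round up: n₁ = 16, giving n₂ = 3 × 16 = 48.

n₁ = 16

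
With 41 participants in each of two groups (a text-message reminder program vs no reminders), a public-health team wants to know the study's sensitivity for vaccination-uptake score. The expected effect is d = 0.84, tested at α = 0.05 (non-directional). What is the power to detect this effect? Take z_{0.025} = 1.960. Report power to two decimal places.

power ≈ 0.97

For two equal groups, power = Φ(d·√(n/2) − z_{α/2}).
d·√(n/2) = 0.84 × √(41/2) = 0.84 × 4.528 = 3.803.
z_β = 3.803 − 1.960 = 1.843.
Power = Φ(1.843) = 0.967.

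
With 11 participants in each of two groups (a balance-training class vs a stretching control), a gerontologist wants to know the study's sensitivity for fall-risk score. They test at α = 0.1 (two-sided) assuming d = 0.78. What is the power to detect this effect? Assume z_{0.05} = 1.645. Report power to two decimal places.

power ≈ 0.57

For two equal groups, power = Φ(d·√(n/2) − z_{α/2}).
d·√(n/2) = 0.78 × √(11/2) = 0.78 × 2.345 = 1.829.
z_β = 1.829 − 1.645 = 0.184.
Power = Φ(0.184) = 0.573.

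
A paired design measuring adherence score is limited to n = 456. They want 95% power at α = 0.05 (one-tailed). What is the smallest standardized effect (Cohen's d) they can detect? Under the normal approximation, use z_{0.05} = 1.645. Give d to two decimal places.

For a single sample (or paired design) of n = 456: d_min = (z_{α} + z_β)/√n.
z-sum = 1.645 + 1.645 = 3.290.
d_min = 3.290 / √456 = 3.290 / 21.354 = 0.154.

d_min ≈ 0.15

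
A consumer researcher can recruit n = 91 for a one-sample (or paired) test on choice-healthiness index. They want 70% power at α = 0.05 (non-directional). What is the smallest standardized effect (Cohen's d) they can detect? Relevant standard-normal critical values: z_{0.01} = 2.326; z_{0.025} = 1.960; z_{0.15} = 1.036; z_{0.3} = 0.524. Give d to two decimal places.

For a single sample (or paired design) of n = 91: d_min = (z_{α/2} + z_β)/√n.
z-sum = 1.960 + 0.524 = 2.484.
d_min = 2.484 / √91 = 2.484 / 9.539 = 0.260.

d_min ≈ 0.26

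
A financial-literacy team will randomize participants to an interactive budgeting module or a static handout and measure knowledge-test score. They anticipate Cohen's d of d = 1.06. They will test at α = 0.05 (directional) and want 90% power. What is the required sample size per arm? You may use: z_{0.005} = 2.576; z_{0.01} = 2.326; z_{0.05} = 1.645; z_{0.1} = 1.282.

For two independent groups with equal n: n = 2·((z_{α} + z_β) / d)².
z_{α} + z_β = 1.645 + 1.282 = 2.927.
n = 2 × (2.927 / 1.06)² = 2 × 2.761² = 2 × 7.62 = 15.2.
Round up to the next whole participant.

n = 16 per group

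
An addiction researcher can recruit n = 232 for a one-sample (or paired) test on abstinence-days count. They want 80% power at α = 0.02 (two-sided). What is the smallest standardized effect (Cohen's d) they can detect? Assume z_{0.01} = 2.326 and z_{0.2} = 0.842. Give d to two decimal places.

d_min ≈ 0.21

For a single sample (or paired design) of n = 232: d_min = (z_{α/2} + z_β)/√n.
z-sum = 2.326 + 0.842 = 3.168.
d_min = 3.168 / √232 = 3.168 / 15.232 = 0.208.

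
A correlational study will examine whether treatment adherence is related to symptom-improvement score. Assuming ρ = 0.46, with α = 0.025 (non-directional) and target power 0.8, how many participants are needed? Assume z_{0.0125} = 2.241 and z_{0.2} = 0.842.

n = 42

Fisher's z: C = ½·ln((1+r)/(1−r)) = ½·ln(2.7037) = 0.4973.
n = ((z_{α/2} + z_β)/C)² + 3.
(2.241 + 0.842) / 0.4973 = 3.083 / 0.4973 = 6.199.
n = 6.199² + 3 = 38.43 + 3 = 41.4.
Round up.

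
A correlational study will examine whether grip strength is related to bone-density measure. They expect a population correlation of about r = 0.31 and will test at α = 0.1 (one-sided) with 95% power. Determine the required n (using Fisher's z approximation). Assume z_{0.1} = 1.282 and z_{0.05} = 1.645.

n = 87

Fisher's z: C = ½·ln((1+r)/(1−r)) = ½·ln(1.8986) = 0.3205.
n = ((z_{α} + z_β)/C)² + 3.
(1.282 + 1.645) / 0.3205 = 2.927 / 0.3205 = 9.133.
n = 9.133² + 3 = 83.40 + 3 = 86.4.
Round up.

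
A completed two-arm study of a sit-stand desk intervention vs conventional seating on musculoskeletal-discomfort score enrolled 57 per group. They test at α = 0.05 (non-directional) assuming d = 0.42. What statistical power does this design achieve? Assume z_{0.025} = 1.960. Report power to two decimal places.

power ≈ 0.61

For two equal groups, power = Φ(d·√(n/2) − z_{α/2}).
d·√(n/2) = 0.42 × √(57/2) = 0.42 × 5.339 = 2.242.
z_β = 2.242 − 1.960 = 0.282.
Power = Φ(0.282) = 0.611.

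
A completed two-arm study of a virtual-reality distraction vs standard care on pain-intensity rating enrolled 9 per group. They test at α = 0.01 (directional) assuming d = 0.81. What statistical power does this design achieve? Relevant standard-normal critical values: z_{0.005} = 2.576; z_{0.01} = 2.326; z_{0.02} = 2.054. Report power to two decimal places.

power ≈ 0.27

For two equal groups, power = Φ(d·√(n/2) − z_{α}).
d·√(n/2) = 0.81 × √(9/2) = 0.81 × 2.121 = 1.718.
z_β = 1.718 − 2.326 = -0.608.
Power = Φ(-0.608) = 0.272.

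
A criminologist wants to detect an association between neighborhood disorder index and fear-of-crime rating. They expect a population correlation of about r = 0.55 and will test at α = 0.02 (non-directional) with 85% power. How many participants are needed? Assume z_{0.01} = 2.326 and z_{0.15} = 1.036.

n = 33

Fisher's z: C = ½·ln((1+r)/(1−r)) = ½·ln(3.4444) = 0.6184.
n = ((z_{α/2} + z_β)/C)² + 3.
(2.326 + 1.036) / 0.6184 = 3.362 / 0.6184 = 5.437.
n = 5.437² + 3 = 29.56 + 3 = 32.6.
Round up.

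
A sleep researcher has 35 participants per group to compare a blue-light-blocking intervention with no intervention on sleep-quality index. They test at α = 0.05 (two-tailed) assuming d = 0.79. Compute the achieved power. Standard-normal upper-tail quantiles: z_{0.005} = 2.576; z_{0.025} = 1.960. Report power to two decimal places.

For two equal groups, power = Φ(d·√(n/2) − z_{α/2}).
d·√(n/2) = 0.79 × √(35/2) = 0.79 × 4.183 = 3.305.
z_β = 3.305 − 1.960 = 1.345.
Power = Φ(1.345) = 0.911.

power ≈ 0.91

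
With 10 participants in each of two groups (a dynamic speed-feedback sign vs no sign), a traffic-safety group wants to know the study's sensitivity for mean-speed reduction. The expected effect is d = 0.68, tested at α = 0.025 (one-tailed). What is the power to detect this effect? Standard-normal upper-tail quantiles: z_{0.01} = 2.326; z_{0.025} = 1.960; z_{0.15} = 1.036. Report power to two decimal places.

power ≈ 0.33

For two equal groups, power = Φ(d·√(n/2) − z_{α}).
d·√(n/2) = 0.68 × √(10/2) = 0.68 × 2.236 = 1.521.
z_β = 1.521 − 1.960 = -0.439.
Power = Φ(-0.439) = 0.330.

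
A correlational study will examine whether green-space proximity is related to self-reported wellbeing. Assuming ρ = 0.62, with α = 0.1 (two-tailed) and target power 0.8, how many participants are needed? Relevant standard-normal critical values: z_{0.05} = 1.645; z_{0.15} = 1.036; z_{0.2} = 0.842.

Fisher's z: C = ½·ln((1+r)/(1−r)) = ½·ln(4.2632) = 0.7250.
n = ((z_{α/2} + z_β)/C)² + 3.
(1.645 + 0.842) / 0.7250 = 2.487 / 0.7250 = 3.430.
n = 3.430² + 3 = 11.77 + 3 = 14.8.
Round up.

n = 15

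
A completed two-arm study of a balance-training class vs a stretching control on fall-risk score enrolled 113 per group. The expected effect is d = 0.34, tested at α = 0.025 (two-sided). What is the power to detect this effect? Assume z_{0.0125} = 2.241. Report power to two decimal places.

For two equal groups, power = Φ(d·√(n/2) − z_{α/2}).
d·√(n/2) = 0.34 × √(113/2) = 0.34 × 7.517 = 2.556.
z_β = 2.556 − 2.241 = 0.315.
Power = Φ(0.315) = 0.623.

power ≈ 0.62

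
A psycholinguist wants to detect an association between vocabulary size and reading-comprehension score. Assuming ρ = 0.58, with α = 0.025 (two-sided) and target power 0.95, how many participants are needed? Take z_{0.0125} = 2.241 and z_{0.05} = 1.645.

n = 38

Fisher's z: C = ½·ln((1+r)/(1−r)) = ½·ln(3.7619) = 0.6625.
n = ((z_{α/2} + z_β)/C)² + 3.
(2.241 + 1.645) / 0.6625 = 3.886 / 0.6625 = 5.866.
n = 5.866² + 3 = 34.41 + 3 = 37.4.
Round up.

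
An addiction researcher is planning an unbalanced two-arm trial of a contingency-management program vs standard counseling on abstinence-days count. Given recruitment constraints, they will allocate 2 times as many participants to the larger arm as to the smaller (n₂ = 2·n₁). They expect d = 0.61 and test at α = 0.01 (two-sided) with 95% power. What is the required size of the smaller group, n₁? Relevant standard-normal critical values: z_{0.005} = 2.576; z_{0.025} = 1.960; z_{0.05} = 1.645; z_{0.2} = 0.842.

With allocation ratio k = n₂/n₁ = 2, Var(x̄₁−x̄₂) = σ²(1/n₁ + 1/(k·n₁)) = σ²·(k+1)/(k·n₁).
So n₁ = (1 + 1/k)·((z_{α/2} + z_β)/d)² = 1.500 × (4.221/0.61)².
n₁ = 1.500 × 47.88 = 71.8.
Round up: n₁ = 72, giving n₂ = 2 × 72 = 144.

n₁ = 72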